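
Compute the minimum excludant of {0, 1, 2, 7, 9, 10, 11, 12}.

3

The values 0, 1, 2 are all present; 3 is the first non-negative integer missing from the set.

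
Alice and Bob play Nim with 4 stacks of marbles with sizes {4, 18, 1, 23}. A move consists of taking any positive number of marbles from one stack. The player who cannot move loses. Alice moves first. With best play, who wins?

Bob wins

Compute the nim-sum pairwise:
4 ⊕ 18 = 22
22 ⊕ 1 = 23
23 ⊕ 23 = 0
The nim-sum is 0, so this is a P-position: the player to move is in a losing position under optimal play; Alice is about to move from it and so loses — Bob wins.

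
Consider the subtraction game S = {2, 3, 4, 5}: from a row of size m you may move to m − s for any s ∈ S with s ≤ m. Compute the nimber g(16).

Compute g(0), g(1), … for moves {2, 3, 4, 5}:
k:     0  1  2  3  4  5  6  7  8  9 10 11 12 13 14 15 16
g(k):  0  0  1  1  2  2  3  0  0  1  1  2  2  3  0  0  1
So g(16) = 1.

1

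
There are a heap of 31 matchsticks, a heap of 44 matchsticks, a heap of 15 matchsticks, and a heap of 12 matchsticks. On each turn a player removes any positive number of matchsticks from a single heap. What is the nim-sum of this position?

48

Bitwise XOR of the heap sizes:
  011111  (31)
  101100  (44)
  001111  (15)
  001100  (12)
  ------
  110000  (48)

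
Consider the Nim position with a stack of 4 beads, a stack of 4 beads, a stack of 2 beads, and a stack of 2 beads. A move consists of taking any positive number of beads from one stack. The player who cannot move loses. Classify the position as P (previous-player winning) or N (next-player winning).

P-position

Nim-sum: 4 XOR 4 XOR 2 XOR 2 = 0.
The nim-sum is 0, so this is a P-position: the player to move is in a losing position under optimal play.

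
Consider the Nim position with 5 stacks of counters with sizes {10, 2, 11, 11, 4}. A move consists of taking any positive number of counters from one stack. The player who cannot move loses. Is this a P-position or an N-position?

Nim-sum: 10 ⊕ 2 ⊕ 11 ⊕ 11 ⊕ 4 = 12.
The nim-sum is 12 ≠ 0, so this is an N-position: the player to move can win.

N-position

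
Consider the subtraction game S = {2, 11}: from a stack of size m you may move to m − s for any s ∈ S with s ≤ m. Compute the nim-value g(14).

Compute g(0), g(1), … for moves {2, 11}:
k:     0  1  2  3  4  5  6  7  8  9 10 11 12 13 14
g(k):  0  0  1  1  0  0  1  1  0  0  1  1  2  0  0
So g(14) = 0.

0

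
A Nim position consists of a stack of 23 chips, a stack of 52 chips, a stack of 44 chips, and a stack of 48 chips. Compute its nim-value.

63

Compute the nim-sum pairwise:
23 ⊕ 52 = 35
35 ⊕ 44 = 15
15 ⊕ 48 = 63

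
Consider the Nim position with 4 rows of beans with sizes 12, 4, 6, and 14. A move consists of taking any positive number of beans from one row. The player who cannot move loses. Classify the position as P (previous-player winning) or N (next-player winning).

P-position

Nim-sum: 12 ⊕ 4 ⊕ 6 ⊕ 14 = 0.
The nim-sum is 0, so this is a P-position: the player to move is in a losing position under optimal play.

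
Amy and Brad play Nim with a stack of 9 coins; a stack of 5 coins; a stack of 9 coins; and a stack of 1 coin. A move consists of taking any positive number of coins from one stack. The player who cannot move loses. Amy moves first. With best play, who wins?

Nim-sum: 9 XOR 5 XOR 9 XOR 1 = 4.
The nim-sum is 4 ≠ 0, so this is an N-position: the player to move can win; Amy has a winning move.

Amy wins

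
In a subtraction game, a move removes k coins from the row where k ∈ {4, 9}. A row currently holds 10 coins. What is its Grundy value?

2

Grundy values for subtraction set {4, 9}:
g(0) = mex{} = 0
g(1) = mex{} = 0
g(2) = mex{} = 0
g(3) = mex{} = 0
g(4) = mex{0} = 1
g(5) = mex{0} = 1
g(6) = mex{0} = 1
g(7) = mex{0} = 1
g(8) = mex{1} = 0
g(9) = mex{0,1} = 2
g(10) = mex{0,1} = 2
So g(10) = 2.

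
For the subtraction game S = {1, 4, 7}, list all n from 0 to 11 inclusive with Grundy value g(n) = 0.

0, 2, 5, 8, 10

Build the Grundy sequence with g(k) = mex{g(k−s) : s ∈ {1, 4, 7}, s ≤ k}:
k:     0  1  2  3  4  5  6  7  8  9 10 11
g(k):  0  1  0  1  2  0  1  2  0  1  0  1
The P-positions (g = 0) in 0..11 are 0, 2, 5, 8, 10.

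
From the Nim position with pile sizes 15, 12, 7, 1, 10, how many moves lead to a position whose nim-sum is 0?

3

Bitwise XOR of the heap sizes:
  1111  (15)
  1100  (12)
  0111  (7)
  0001  (1)
  1010  (10)
  ----
  1111  (15)
The overall nim-sum is X = 15. A pile of size p has a winning move iff p XOR X < p (reduce it to p XOR X).
  15: 15 XOR 15 = 0 < 15 — winning move (to 0).
  12: 12 XOR 15 = 3 < 12 — winning move (to 3).
  7: 7 XOR 15 = 8 ≥ 7 — no move.
  1: 1 XOR 15 = 14 ≥ 1 — no move.
  10: 10 XOR 15 = 5 < 10 — winning move (to 5).
That gives 3 winning moves.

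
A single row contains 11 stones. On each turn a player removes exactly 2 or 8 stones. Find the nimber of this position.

0

Grundy values for subtraction set {2, 8}:
g(0) = mex{} = 0
g(1) = mex{} = 0
g(2) = mex{0} = 1
g(3) = mex{0} = 1
g(4) = mex{1} = 0
g(5) = mex{1} = 0
g(6) = mex{0} = 1
g(7) = mex{0} = 1
g(8) = mex{0,1} = 2
g(9) = mex{0,1} = 2
g(10) = mex{1,2} = 0
g(11) = mex{1,2} = 0
So g(11) = 0.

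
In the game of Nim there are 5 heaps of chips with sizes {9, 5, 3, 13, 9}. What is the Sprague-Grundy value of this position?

Bitwise XOR of the heap sizes:
  1001  (9)
  0101  (5)
  0011  (3)
  1101  (13)
  1001  (9)
  ----
  1011  (11)

11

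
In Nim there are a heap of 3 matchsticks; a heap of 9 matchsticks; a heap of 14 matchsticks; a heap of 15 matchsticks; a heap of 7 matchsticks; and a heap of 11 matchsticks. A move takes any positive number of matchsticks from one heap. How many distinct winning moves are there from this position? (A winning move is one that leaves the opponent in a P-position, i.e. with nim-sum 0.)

Compute the nim-sum pairwise:
3 XOR 9 = 10
10 XOR 14 = 4
4 XOR 15 = 11
11 XOR 7 = 12
12 XOR 11 = 7
The overall nim-sum is X = 7. A heap of size p has a winning move iff p XOR X < p (reduce it to p XOR X).
  3: 3 XOR 7 = 4 ≥ 3 — no move.
  9: 9 XOR 7 = 14 ≥ 9 — no move.
  14: 14 XOR 7 = 9 < 14 — winning move (to 9).
  15: 15 XOR 7 = 8 < 15 — winning move (to 8).
  7: 7 XOR 7 = 0 < 7 — winning move (to 0).
  11: 11 XOR 7 = 12 ≥ 11 — no move.
That gives 3 winning moves.

3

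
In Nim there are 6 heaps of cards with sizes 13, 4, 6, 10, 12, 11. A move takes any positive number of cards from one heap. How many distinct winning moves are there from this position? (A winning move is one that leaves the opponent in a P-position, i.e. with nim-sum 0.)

3

In binary:
  1101  (13)
  0100  (4)
  0110  (6)
  1010  (10)
  1100  (12)
  1011  (11)
  ----
  0010  (2)
The overall nim-sum is X = 2. A heap of size p has a winning move iff p XOR X < p (reduce it to p XOR X).
  13: 13 XOR 2 = 15 ≥ 13 — no move.
  4: 4 XOR 2 = 6 ≥ 4 — no move.
  6: 6 XOR 2 = 4 < 6 — winning move (to 4).
  10: 10 XOR 2 = 8 < 10 — winning move (to 8).
  12: 12 XOR 2 = 14 ≥ 12 — no move.
  11: 11 XOR 2 = 9 < 11 — winning move (to 9).
That gives 3 winning moves.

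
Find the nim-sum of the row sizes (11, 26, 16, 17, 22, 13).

11

Compute the nim-sum pairwise:
11 ^ 26 = 17
17 ^ 16 = 1
1 ^ 17 = 16
16 ^ 22 = 6
6 ^ 13 = 11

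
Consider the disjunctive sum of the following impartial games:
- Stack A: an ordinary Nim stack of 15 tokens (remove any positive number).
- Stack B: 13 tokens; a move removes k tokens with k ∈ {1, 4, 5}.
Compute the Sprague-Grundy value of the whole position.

Stack A is a plain Nim stack of size 15, so its Grundy value is 15.
Grundy values for stack B (subtraction set {1, 4, 5}):
k:     0  1  2  3  4  5  6  7  8  9 10 11 12 13
g(k):  0  1  0  1  2  3  2  3  0  1  0  1  2  3
So g(13) = 3.
The value of a disjunctive sum is the nim-sum of the parts.
Combined value = 15 XOR 3 = 12.

12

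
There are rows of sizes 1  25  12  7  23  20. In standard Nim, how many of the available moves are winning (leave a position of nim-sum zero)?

3

Compute the nim-sum pairwise:
1 ^ 25 = 24
24 ^ 12 = 20
20 ^ 7 = 19
19 ^ 23 = 4
4 ^ 20 = 16
The overall nim-sum is X = 16. A row of size p has a winning move iff p XOR X < p (reduce it to p XOR X).
  1: 1 XOR 16 = 17 ≥ 1 — no move.
  25: 25 XOR 16 = 9 < 25 — winning move (to 9).
  12: 12 XOR 16 = 28 ≥ 12 — no move.
  7: 7 XOR 16 = 23 ≥ 7 — no move.
  23: 23 XOR 16 = 7 < 23 — winning move (to 7).
  20: 20 XOR 16 = 4 < 20 — winning move (to 4).
That gives 3 winning moves.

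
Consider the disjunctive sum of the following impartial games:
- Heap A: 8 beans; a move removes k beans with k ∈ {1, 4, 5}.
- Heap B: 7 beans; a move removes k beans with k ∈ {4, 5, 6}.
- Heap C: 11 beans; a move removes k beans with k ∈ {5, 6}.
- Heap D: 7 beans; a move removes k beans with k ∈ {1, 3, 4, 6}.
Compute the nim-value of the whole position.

For heap A, compute g(0), g(1), … with moves {1, 4, 5}:
g(0) = mex{} = 0
g(1) = mex{0} = 1
g(2) = mex{1} = 0
g(3) = mex{0} = 1
g(4) = mex{0,1} = 2
g(5) = mex{0,1,2} = 3
g(6) = mex{0,1,3} = 2
g(7) = mex{0,1,2} = 3
g(8) = mex{1,2,3} = 0
So g(8) = 0.
For heap B, compute g(0), g(1), … with moves {4, 5, 6}:
k:     0  1  2  3  4  5  6  7
g(k):  0  0  0  0  1  1  1  1
So g(7) = 1.
Build the Grundy sequence for heap C with g(k) = mex{g(k−s) : s ∈ {5, 6}, s ≤ k}:
g(0) = mex{} = 0
g(1) = mex{} = 0
g(2) = mex{} = 0
g(3) = mex{} = 0
g(4) = mex{} = 0
g(5) = mex{0} = 1
g(6) = mex{0} = 1
g(7) = mex{0} = 1
g(8) = mex{0} = 1
g(9) = mex{0} = 1
g(10) = mex{0,1} = 2
g(11) = mex{1} = 0
So g(11) = 0.
Grundy values for heap D (subtraction set {1, 3, 4, 6}):
g(0) = mex{} = 0
g(1) = mex{0} = 1
g(2) = mex{1} = 0
g(3) = mex{0} = 1
g(4) = mex{0,1} = 2
g(5) = mex{0,1,2} = 3
g(6) = mex{0,1,3} = 2
g(7) = mex{1,2} = 0
So g(7) = 0.
The value of a disjunctive sum is the nim-sum of the parts.
Combined value = 0 XOR 1 XOR 0 XOR 0 = 1.

1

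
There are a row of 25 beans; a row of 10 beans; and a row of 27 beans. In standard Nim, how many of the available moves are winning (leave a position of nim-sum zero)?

3

Nim-sum: 25 XOR 10 XOR 27 = 8.
The overall nim-sum is X = 8. A row of size p has a winning move iff p XOR X < p (reduce it to p XOR X).
  25: 25 XOR 8 = 17 < 25 — winning move (to 17).
  10: 10 XOR 8 = 2 < 10 — winning move (to 2).
  27: 27 XOR 8 = 19 < 27 — winning move (to 19).
That gives 3 winning moves.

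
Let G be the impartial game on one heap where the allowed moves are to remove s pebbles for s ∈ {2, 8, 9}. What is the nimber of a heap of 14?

3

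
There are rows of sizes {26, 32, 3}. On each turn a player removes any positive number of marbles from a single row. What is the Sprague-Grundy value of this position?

57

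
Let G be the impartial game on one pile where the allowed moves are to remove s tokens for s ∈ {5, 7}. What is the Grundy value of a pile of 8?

Build the Grundy sequence with g(k) = mex{g(k−s) : s ∈ {5, 7}, s ≤ k}:
k:     0  1  2  3  4  5  6  7  8
g(k):  0  0  0  0  0  1  1  1  1
So g(8) = 1.

1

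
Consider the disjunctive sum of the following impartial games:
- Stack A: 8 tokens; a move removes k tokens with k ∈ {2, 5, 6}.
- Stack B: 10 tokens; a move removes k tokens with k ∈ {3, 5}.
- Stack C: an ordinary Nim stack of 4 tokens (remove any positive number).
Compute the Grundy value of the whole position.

Build the Grundy sequence for stack A with g(k) = mex{g(k−s) : s ∈ {2, 5, 6}, s ≤ k}:
g(0) = mex{} = 0
g(1) = mex{} = 0
g(2) = mex{0} = 1
g(3) = mex{0} = 1
g(4) = mex{1} = 0
g(5) = mex{0,1} = 2
g(6) = mex{0} = 1
g(7) = mex{0,1,2} = 3
g(8) = mex{1} = 0
So g(8) = 0.
For stack B, compute g(0), g(1), … with moves {3, 5}:
g(0) = mex{} = 0
g(1) = mex{} = 0
g(2) = mex{} = 0
g(3) = mex{0} = 1
g(4) = mex{0} = 1
g(5) = mex{0} = 1
g(6) = mex{0,1} = 2
g(7) = mex{0,1} = 2
g(8) = mex{1} = 0
g(9) = mex{1,2} = 0
g(10) = mex{1,2} = 0
So g(10) = 0.
Stack C is a plain Nim stack of size 4, so its Grundy value is 4.
By the Sprague-Grundy theorem, the Grundy value of a sum of independent games is the XOR of the component values.
Combined value = 0 ⊕ 0 ⊕ 4 = 4.

4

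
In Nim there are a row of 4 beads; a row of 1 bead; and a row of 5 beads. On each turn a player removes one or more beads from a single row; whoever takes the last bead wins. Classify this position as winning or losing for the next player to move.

Nim-sum: 4 ^ 1 ^ 5 = 0.
The nim-sum is 0, so this is a P-position: the player to move is in a losing position under optimal play.

Losing position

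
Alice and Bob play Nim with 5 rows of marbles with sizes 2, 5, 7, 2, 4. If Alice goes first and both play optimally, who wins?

Alice wins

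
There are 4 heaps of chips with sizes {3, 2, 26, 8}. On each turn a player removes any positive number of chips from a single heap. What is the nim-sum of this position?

Compute the nim-sum pairwise:
3 XOR 2 = 1
1 XOR 26 = 27
27 XOR 8 = 19

19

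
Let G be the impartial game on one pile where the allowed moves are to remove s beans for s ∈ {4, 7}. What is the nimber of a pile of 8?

2

Build the Grundy sequence with g(k) = mex{g(k−s) : s ∈ {4, 7}, s ≤ k}:
g(0) = mex{} = 0
g(1) = mex{} = 0
g(2) = mex{} = 0
g(3) = mex{} = 0
g(4) = mex{0} = 1
g(5) = mex{0} = 1
g(6) = mex{0} = 1
g(7) = mex{0} = 1
g(8) = mex{0,1} = 2
So g(8) = 2.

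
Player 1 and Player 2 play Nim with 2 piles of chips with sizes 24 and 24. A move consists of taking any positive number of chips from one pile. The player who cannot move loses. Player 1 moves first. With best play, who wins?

Player 2 wins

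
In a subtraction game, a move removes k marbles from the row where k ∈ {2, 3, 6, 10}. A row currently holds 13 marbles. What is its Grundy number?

Compute g(0), g(1), … for moves {2, 3, 6, 10}:
g(0) = mex{} = 0
g(1) = mex{} = 0
g(2) = mex{0} = 1
g(3) = mex{0} = 1
g(4) = mex{0,1} = 2
g(5) = mex{1} = 0
g(6) = mex{0,1,2} = 3
g(7) = mex{0,2} = 1
g(8) = mex{0,1,3} = 2
g(9) = mex{1,3} = 0
g(10) = mex{0,1,2} = 3
g(11) = mex{0,2} = 1
g(12) = mex{0,1,3} = 2
g(13) = mex{1,3} = 0
So g(13) = 0.

0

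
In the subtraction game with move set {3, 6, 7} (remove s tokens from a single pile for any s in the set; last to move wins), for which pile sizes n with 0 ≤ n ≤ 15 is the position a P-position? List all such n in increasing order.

Grundy values for subtraction set {3, 6, 7}:
k:     0  1  2  3  4  5  6  7  8  9 10 11 12 13 14 15
g(k):  0  0  0  1  1  1  2  2  2  3  0  0  0  1  1  1
The P-positions (g = 0) in 0..15 are 0, 1, 2, 10, 11, 12.

0, 1, 2, 10, 11, 12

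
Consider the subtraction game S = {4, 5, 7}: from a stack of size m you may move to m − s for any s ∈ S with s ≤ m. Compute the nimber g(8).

Compute g(0), g(1), … for moves {4, 5, 7}:
k:     0  1  2  3  4  5  6  7  8
g(k):  0  0  0  0  1  1  1  1  2
So g(8) = 2.

2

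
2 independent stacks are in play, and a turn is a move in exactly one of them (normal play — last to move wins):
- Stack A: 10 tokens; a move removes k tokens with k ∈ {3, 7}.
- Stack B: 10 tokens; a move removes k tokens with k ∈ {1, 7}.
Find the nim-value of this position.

Grundy values for stack A (subtraction set {3, 7}):
k:     0  1  2  3  4  5  6  7  8  9 10
g(k):  0  0  0  1  1  1  0  2  2  1  0
So g(10) = 0.
Grundy values for stack B (subtraction set {1, 7}):
g(0) = mex{} = 0
g(1) = mex{0} = 1
g(2) = mex{1} = 0
g(3) = mex{0} = 1
g(4) = mex{1} = 0
g(5) = mex{0} = 1
g(6) = mex{1} = 0
g(7) = mex{0} = 1
g(8) = mex{1} = 0
g(9) = mex{0} = 1
g(10) = mex{1} = 0
So g(10) = 0.
The value of a disjunctive sum is the nim-sum of the parts.
Combined value = 0 XOR 0 = 0.

0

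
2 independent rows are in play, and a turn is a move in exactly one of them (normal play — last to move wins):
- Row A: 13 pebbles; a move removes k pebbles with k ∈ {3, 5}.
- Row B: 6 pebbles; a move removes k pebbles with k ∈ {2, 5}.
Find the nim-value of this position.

Build the Grundy sequence for row A with g(k) = mex{g(k−s) : s ∈ {3, 5}, s ≤ k}:
g(0) = mex{} = 0
g(1) = mex{} = 0
g(2) = mex{} = 0
g(3) = mex{0} = 1
g(4) = mex{0} = 1
g(5) = mex{0} = 1
g(6) = mex{0,1} = 2
g(7) = mex{0,1} = 2
g(8) = mex{1} = 0
g(9) = mex{1,2} = 0
g(10) = mex{1,2} = 0
g(11) = mex{0,2} = 1
g(12) = mex{0,2} = 1
g(13) = mex{0} = 1
So g(13) = 1.
For row B, compute g(0), g(1), … with moves {2, 5}:
g(0) = mex{} = 0
g(1) = mex{} = 0
g(2) = mex{0} = 1
g(3) = mex{0} = 1
g(4) = mex{1} = 0
g(5) = mex{0,1} = 2
g(6) = mex{0} = 1
So g(6) = 1.
By the Sprague-Grundy theorem, the Grundy value of a sum of independent games is the XOR of the component values.
Combined value = 1 ⊕ 1 = 0.

0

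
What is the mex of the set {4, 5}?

0

0 is not in the set, so the mex is 0.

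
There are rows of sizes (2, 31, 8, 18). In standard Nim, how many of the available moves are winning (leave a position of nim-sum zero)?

Compute the nim-sum pairwise:
2 XOR 31 = 29
29 XOR 8 = 21
21 XOR 18 = 7
The overall nim-sum is X = 7. A row of size p has a winning move iff p XOR X < p (reduce it to p XOR X).
  2: 2 XOR 7 = 5 ≥ 2 — no move.
  31: 31 XOR 7 = 24 < 31 — winning move (to 24).
  8: 8 XOR 7 = 15 ≥ 8 — no move.
  18: 18 XOR 7 = 21 ≥ 18 — no move.
That gives 1 winning move.

1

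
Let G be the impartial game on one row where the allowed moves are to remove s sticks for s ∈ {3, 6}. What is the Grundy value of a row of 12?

1

Grundy values for subtraction set {3, 6}:
g(0) = mex{} = 0
g(1) = mex{} = 0
g(2) = mex{} = 0
g(3) = mex{0} = 1
g(4) = mex{0} = 1
g(5) = mex{0} = 1
g(6) = mex{0,1} = 2
g(7) = mex{0,1} = 2
g(8) = mex{0,1} = 2
g(9) = mex{1,2} = 0
g(10) = mex{1,2} = 0
g(11) = mex{1,2} = 0
g(12) = mex{0,2} = 1
So g(12) = 1.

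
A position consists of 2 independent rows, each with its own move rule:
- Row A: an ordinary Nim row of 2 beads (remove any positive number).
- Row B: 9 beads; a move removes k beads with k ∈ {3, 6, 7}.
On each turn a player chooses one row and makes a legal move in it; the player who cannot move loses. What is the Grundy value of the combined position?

1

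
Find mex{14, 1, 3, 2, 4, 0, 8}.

5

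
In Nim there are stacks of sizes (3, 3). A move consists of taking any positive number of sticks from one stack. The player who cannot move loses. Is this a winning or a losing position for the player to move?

Losing position

Write each in binary and XOR column by column:
  11  (3)
  11  (3)
  --
  00  (0)
The nim-sum is 0, so this is a P-position: the player to move is in a losing position under optimal play.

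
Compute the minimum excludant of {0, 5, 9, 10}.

1

0 is in the set but 1 is not, so the mex is 1.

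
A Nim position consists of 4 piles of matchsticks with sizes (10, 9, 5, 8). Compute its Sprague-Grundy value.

14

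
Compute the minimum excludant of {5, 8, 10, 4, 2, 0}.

0 is in the set but 1 is not, so the mex is 1.

1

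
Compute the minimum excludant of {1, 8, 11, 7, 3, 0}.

The values 0, 1 are all present; 2 is the first non-negative integer missing from the set.

2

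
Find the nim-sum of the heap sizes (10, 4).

14

Bitwise XOR of the heap sizes:
  1010  (10)
  0100  (4)
  ----
  1110  (14)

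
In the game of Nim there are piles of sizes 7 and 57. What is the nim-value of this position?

Nim-sum: 7 ⊕ 57 = 62.

62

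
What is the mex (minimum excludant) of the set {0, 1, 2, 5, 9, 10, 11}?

The values 0, 1, 2 are all present; 3 is the first non-negative integer missing from the set.

3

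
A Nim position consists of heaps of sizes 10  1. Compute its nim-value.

11

In binary:
  1010  (10)
  0001  (1)
  ----
  1011  (11)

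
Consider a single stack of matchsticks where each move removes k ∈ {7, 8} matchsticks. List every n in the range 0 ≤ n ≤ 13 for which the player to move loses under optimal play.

0, 1, 2, 3, 4, 5, 6

Compute g(0), g(1), … for moves {7, 8}:
g(0) = mex{} = 0
g(1) = mex{} = 0
g(2) = mex{} = 0
g(3) = mex{} = 0
g(4) = mex{} = 0
g(5) = mex{} = 0
g(6) = mex{} = 0
g(7) = mex{0} = 1
g(8) = mex{0} = 1
g(9) = mex{0} = 1
g(10) = mex{0} = 1
g(11) = mex{0} = 1
g(12) = mex{0} = 1
g(13) = mex{0} = 1
The P-positions (g = 0) in 0..13 are 0, 1, 2, 3, 4, 5, 6.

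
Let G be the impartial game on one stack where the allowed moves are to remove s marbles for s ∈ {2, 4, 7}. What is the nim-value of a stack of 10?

2

Grundy values for subtraction set {2, 4, 7}:
g(0) = mex{} = 0
g(1) = mex{} = 0
g(2) = mex{0} = 1
g(3) = mex{0} = 1
g(4) = mex{0,1} = 2
g(5) = mex{0,1} = 2
g(6) = mex{1,2} = 0
g(7) = mex{0,1,2} = 3
g(8) = mex{0,2} = 1
g(9) = mex{1,2,3} = 0
g(10) = mex{0,1} = 2
So g(10) = 2.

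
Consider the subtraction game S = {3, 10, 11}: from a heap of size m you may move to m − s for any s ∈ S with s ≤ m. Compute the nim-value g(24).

1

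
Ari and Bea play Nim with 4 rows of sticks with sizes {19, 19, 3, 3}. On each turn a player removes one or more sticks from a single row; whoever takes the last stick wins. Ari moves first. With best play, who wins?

Bea wins

Bitwise XOR of the heap sizes:
  10011  (19)
  10011  (19)
  00011  (3)
  00011  (3)
  -----
  00000  (0)
The nim-sum is 0, so this is a P-position: the player to move is in a losing position under optimal play; Ari is about to move from it and so loses — Bea wins.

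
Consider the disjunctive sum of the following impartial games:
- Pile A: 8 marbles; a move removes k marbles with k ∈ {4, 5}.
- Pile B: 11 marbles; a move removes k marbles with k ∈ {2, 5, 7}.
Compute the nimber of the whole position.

For pile A, compute g(0), g(1), … with moves {4, 5}:
g(0) = mex{} = 0
g(1) = mex{} = 0
g(2) = mex{} = 0
g(3) = mex{} = 0
g(4) = mex{0} = 1
g(5) = mex{0} = 1
g(6) = mex{0} = 1
g(7) = mex{0} = 1
g(8) = mex{0,1} = 2
So g(8) = 2.
Build the Grundy sequence for pile B with g(k) = mex{g(k−s) : s ∈ {2, 5, 7}, s ≤ k}:
g(0) = mex{} = 0
g(1) = mex{} = 0
g(2) = mex{0} = 1
g(3) = mex{0} = 1
g(4) = mex{1} = 0
g(5) = mex{0,1} = 2
g(6) = mex{0} = 1
g(7) = mex{0,1,2} = 3
g(8) = mex{0,1} = 2
g(9) = mex{0,1,3} = 2
g(10) = mex{1,2} = 0
g(11) = mex{0,1,2} = 3
So g(11) = 3.
The value of a disjunctive sum is the nim-sum of the parts.
Combined value = 2 ⊕ 3 = 1.

1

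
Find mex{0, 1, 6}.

2

The values 0, 1 are all present; 2 is the first non-negative integer missing from the set.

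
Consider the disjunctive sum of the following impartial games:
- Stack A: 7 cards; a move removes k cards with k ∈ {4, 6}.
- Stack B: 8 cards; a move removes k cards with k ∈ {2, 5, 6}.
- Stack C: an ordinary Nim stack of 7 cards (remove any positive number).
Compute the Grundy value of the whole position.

6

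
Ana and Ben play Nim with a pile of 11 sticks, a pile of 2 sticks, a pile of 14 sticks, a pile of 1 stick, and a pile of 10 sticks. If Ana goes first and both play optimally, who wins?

Ana wins

Compute the nim-sum pairwise:
11 XOR 2 = 9
9 XOR 14 = 7
7 XOR 1 = 6
6 XOR 10 = 12
The nim-sum is 12 ≠ 0, so this is an N-position: the player to move can win; Ana has a winning move.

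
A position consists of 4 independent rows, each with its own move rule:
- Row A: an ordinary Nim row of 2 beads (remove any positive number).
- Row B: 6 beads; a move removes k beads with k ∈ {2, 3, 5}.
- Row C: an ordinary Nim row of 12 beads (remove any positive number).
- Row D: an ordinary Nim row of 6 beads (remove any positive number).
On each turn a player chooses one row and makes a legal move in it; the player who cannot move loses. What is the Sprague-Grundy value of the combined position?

Row A is a plain Nim row of size 2, so its Grundy value is 2.
Build the Grundy sequence for row B with g(k) = mex{g(k−s) : s ∈ {2, 3, 5}, s ≤ k}:
g(0) = mex{} = 0
g(1) = mex{} = 0
g(2) = mex{0} = 1
g(3) = mex{0} = 1
g(4) = mex{0,1} = 2
g(5) = mex{0,1} = 2
g(6) = mex{0,1,2} = 3
So g(6) = 3.
Row C is a plain Nim row of size 12, so its Grundy value is 12.
Row D is a plain Nim row of size 6, so its Grundy value is 6.
By the Sprague-Grundy theorem, the Grundy value of a sum of independent games is the XOR of the component values.
Combined value = 2 XOR 3 XOR 12 XOR 6 = 11.

11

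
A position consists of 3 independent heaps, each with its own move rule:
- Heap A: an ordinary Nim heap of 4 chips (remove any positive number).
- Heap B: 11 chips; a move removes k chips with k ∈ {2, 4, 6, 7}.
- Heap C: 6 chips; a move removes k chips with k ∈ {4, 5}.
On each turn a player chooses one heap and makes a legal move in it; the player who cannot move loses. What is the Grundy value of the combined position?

4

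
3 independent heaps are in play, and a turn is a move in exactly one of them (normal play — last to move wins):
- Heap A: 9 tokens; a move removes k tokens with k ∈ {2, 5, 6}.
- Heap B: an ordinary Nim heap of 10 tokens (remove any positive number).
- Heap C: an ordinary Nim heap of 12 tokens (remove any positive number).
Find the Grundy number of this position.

Grundy values for heap A (subtraction set {2, 5, 6}):
k:     0  1  2  3  4  5  6  7  8  9
g(k):  0  0  1  1  0  2  1  3  0  2
So g(9) = 2.
Heap B is a plain Nim heap of size 10, so its Grundy value is 10.
Heap C is a plain Nim heap of size 12, so its Grundy value is 12.
By the Sprague-Grundy theorem, the Grundy value of a sum of independent games is the XOR of the component values.
Combined value = 2 XOR 10 XOR 12 = 4.

4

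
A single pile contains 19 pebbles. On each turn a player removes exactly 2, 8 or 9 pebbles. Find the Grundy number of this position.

Compute g(0), g(1), … for moves {2, 8, 9}:
k:     0  1  2  3  4  5  6  7  8  9 10 11 12 13 14 15 16 17 18 19
g(k):  0  0  1  1  0  0  1  1  2  2  3  0  2  1  3  0  0  1  1  2
So g(19) = 2.

2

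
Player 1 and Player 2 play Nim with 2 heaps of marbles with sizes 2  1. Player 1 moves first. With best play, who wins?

Player 1 wins

Compute the nim-sum pairwise:
2 XOR 1 = 3
The nim-sum is 3 ≠ 0, so this is an N-position: the player to move can win; Player 1 has a winning move.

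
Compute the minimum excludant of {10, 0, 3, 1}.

The values 0, 1 are all present; 2 is the first non-negative integer missing from the set.

2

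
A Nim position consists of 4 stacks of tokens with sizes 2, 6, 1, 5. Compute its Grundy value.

Nim-sum: 2 XOR 6 XOR 1 XOR 5 = 0.

0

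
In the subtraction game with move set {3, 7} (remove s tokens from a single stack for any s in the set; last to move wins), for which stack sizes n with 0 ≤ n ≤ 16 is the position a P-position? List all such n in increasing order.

0, 1, 2, 6, 10, 11, 12, 16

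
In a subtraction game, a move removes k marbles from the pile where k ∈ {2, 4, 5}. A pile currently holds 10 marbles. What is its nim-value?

Build the Grundy sequence with g(k) = mex{g(k−s) : s ∈ {2, 4, 5}, s ≤ k}:
k:     0  1  2  3  4  5  6  7  8  9 10
g(k):  0  0  1  1  2  2  3  0  0  1  1
So g(10) = 1.

1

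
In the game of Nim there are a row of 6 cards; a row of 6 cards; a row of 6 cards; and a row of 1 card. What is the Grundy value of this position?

7

Compute the nim-sum pairwise:
6 ^ 6 = 0
0 ^ 6 = 6
6 ^ 1 = 7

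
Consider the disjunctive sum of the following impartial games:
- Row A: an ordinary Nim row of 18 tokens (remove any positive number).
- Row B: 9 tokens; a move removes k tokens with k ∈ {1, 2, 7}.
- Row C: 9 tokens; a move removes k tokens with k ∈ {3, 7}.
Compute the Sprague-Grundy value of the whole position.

Row A is a plain Nim row of size 18, so its Grundy value is 18.
Build the Grundy sequence for row B with g(k) = mex{g(k−s) : s ∈ {1, 2, 7}, s ≤ k}:
k:     0  1  2  3  4  5  6  7  8  9
g(k):  0  1  2  0  1  2  0  1  2  0
So g(9) = 0.
Grundy values for row C (subtraction set {3, 7}):
g(0) = mex{} = 0
g(1) = mex{} = 0
g(2) = mex{} = 0
g(3) = mex{0} = 1
g(4) = mex{0} = 1
g(5) = mex{0} = 1
g(6) = mex{1} = 0
g(7) = mex{0,1} = 2
g(8) = mex{0,1} = 2
g(9) = mex{0} = 1
So g(9) = 1.
The value of a disjunctive sum is the nim-sum of the parts.
Combined value = 18 ⊕ 0 ⊕ 1 = 19.

19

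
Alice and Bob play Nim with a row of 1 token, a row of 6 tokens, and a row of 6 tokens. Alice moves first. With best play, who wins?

Compute the nim-sum pairwise:
1 ^ 6 = 7
7 ^ 6 = 1
The nim-sum is 1 ≠ 0, so this is an N-position: the player to move can win; Alice has a winning move.

Alice wins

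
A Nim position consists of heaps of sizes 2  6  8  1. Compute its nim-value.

13

Bitwise XOR of the heap sizes:
  0010  (2)
  0110  (6)
  1000  (8)
  0001  (1)
  ----
  1101  (13)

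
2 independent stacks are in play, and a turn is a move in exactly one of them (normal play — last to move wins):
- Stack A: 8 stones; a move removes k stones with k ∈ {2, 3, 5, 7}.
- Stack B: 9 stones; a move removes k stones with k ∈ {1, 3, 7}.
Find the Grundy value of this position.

For stack A, compute g(0), g(1), … with moves {2, 3, 5, 7}:
k:     0  1  2  3  4  5  6  7  8
g(k):  0  0  1  1  2  2  3  3  4
So g(8) = 4.
Build the Grundy sequence for stack B with g(k) = mex{g(k−s) : s ∈ {1, 3, 7}, s ≤ k}:
g(0) = mex{} = 0
g(1) = mex{0} = 1
g(2) = mex{1} = 0
g(3) = mex{0} = 1
g(4) = mex{1} = 0
g(5) = mex{0} = 1
g(6) = mex{1} = 0
g(7) = mex{0} = 1
g(8) = mex{1} = 0
g(9) = mex{0} = 1
So g(9) = 1.
By the Sprague-Grundy theorem, the Grundy value of a sum of independent games is the XOR of the component values.
Combined value = 4 XOR 1 = 5.

5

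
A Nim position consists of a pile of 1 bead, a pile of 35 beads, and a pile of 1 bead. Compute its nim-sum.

Nim-sum: 1 XOR 35 XOR 1 = 35.

35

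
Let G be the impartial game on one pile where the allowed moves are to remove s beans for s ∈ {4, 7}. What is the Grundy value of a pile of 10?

Grundy values for subtraction set {4, 7}:
k:     0  1  2  3  4  5  6  7  8  9 10
g(k):  0  0  0  0  1  1  1  1  2  2  2
So g(10) = 2.

2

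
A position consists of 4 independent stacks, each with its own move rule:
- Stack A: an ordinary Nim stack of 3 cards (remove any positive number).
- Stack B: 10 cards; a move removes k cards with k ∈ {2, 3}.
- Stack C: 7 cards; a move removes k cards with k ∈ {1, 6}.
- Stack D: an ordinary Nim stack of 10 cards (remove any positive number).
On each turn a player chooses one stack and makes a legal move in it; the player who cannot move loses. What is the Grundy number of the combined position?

9

Stack A is a plain Nim stack of size 3, so its Grundy value is 3.
For stack B, compute g(0), g(1), … with moves {2, 3}:
k:     0  1  2  3  4  5  6  7  8  9 10
g(k):  0  0  1  1  2  0  0  1  1  2  0
So g(10) = 0.
Grundy values for stack C (subtraction set {1, 6}):
g(0) = mex{} = 0
g(1) = mex{0} = 1
g(2) = mex{1} = 0
g(3) = mex{0} = 1
g(4) = mex{1} = 0
g(5) = mex{0} = 1
g(6) = mex{0,1} = 2
g(7) = mex{1,2} = 0
So g(7) = 0.
Stack D is a plain Nim stack of size 10, so its Grundy value is 10.
The value of a disjunctive sum is the nim-sum of the parts.
Combined value = 3 ⊕ 0 ⊕ 0 ⊕ 10 = 9.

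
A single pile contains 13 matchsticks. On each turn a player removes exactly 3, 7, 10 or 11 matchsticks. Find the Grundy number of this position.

2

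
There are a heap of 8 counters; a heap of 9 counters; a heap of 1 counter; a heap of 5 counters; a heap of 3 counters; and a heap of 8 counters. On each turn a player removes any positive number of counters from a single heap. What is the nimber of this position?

14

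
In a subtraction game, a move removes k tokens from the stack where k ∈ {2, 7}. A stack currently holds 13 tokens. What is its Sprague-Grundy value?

Build the Grundy sequence with g(k) = mex{g(k−s) : s ∈ {2, 7}, s ≤ k}:
k:     0  1  2  3  4  5  6  7  8  9 10 11 12 13
g(k):  0  0  1  1  0  0  1  1  2  0  0  1  1  0
So g(13) = 0.

0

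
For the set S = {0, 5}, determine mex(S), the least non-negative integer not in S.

1

0 is in the set but 1 is not, so the mex is 1.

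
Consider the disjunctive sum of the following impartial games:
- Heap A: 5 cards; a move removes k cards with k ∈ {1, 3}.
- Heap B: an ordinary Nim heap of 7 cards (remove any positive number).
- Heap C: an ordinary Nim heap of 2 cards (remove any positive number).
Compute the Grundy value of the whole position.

4

Grundy values for heap A (subtraction set {1, 3}):
k:     0  1  2  3  4  5
g(k):  0  1  0  1  0  1
So g(5) = 1.
Heap B is a plain Nim heap of size 7, so its Grundy value is 7.
Heap C is a plain Nim heap of size 2, so its Grundy value is 2.
The value of a disjunctive sum is the nim-sum of the parts.
Combined value = 1 XOR 7 XOR 2 = 4.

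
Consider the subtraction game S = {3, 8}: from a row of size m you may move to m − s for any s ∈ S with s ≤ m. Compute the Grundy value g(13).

0

Build the Grundy sequence with g(k) = mex{g(k−s) : s ∈ {3, 8}, s ≤ k}:
k:     0  1  2  3  4  5  6  7  8  9 10 11 12 13
g(k):  0  0  0  1  1  1  0  0  2  1  1  0  0  0
So g(13) = 0.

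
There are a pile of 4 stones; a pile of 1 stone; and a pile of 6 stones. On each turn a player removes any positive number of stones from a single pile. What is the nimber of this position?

Nim-sum: 4 ^ 1 ^ 6 = 3.

3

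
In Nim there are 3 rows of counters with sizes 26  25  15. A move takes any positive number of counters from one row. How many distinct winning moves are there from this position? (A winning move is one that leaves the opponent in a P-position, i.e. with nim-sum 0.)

Nim-sum: 26 ^ 25 ^ 15 = 12.
The overall nim-sum is X = 12. A row of size p has a winning move iff p XOR X < p (reduce it to p XOR X).
  26: 26 XOR 12 = 22 < 26 — winning move (to 22).
  25: 25 XOR 12 = 21 < 25 — winning move (to 21).
  15: 15 XOR 12 = 3 < 15 — winning move (to 3).
That gives 3 winning moves.

3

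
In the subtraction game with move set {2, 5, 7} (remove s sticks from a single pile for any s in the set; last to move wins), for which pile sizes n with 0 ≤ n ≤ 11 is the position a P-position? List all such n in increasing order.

0, 1, 4, 10

Build the Grundy sequence with g(k) = mex{g(k−s) : s ∈ {2, 5, 7}, s ≤ k}:
k:     0  1  2  3  4  5  6  7  8  9 10 11
g(k):  0  0  1  1  0  2  1  3  2  2  0  3
The P-positions (g = 0) in 0..11 are 0, 1, 4, 10.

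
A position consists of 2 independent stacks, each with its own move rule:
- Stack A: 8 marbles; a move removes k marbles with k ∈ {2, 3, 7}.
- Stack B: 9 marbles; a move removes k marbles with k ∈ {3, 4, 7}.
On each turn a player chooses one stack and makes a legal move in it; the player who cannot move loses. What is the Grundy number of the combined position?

For stack A, compute g(0), g(1), … with moves {2, 3, 7}:
k:     0  1  2  3  4  5  6  7  8
g(k):  0  0  1  1  2  0  0  1  1
So g(8) = 1.
For stack B, compute g(0), g(1), … with moves {3, 4, 7}:
k:     0  1  2  3  4  5  6  7  8  9
g(k):  0  0  0  1  1  1  2  2  2  3
So g(9) = 3.
The value of a disjunctive sum is the nim-sum of the parts.
Combined value = 1 ⊕ 3 = 2.

2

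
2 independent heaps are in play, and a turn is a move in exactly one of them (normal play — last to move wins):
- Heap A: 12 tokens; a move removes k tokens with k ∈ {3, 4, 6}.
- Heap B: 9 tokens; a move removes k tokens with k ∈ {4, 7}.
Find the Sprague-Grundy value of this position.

Grundy values for heap A (subtraction set {3, 4, 6}):
g(0) = mex{} = 0
g(1) = mex{} = 0
g(2) = mex{} = 0
g(3) = mex{0} = 1
g(4) = mex{0} = 1
g(5) = mex{0} = 1
g(6) = mex{0,1} = 2
g(7) = mex{0,1} = 2
g(8) = mex{0,1} = 2
g(9) = mex{1,2} = 0
g(10) = mex{1,2} = 0
g(11) = mex{1,2} = 0
g(12) = mex{0,2} = 1
So g(12) = 1.
Build the Grundy sequence for heap B with g(k) = mex{g(k−s) : s ∈ {4, 7}, s ≤ k}:
k:     0  1  2  3  4  5  6  7  8  9
g(k):  0  0  0  0  1  1  1  1  2  2
So g(9) = 2.
The value of a disjunctive sum is the nim-sum of the parts.
Combined value = 1 ⊕ 2 = 3.

3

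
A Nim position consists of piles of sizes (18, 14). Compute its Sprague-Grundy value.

Write each in binary and XOR column by column:
  10010  (18)
  01110  (14)
  -----
  11100  (28)

28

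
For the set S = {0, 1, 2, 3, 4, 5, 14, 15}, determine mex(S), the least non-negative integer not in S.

6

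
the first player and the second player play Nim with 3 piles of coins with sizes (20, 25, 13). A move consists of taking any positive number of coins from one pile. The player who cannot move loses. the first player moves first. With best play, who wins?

the second player wins

Nim-sum: 20 ^ 25 ^ 13 = 0.
The nim-sum is 0, so this is a P-position: the player to move is in a losing position under optimal play; the first player is about to move from it and so loses — the second player wins.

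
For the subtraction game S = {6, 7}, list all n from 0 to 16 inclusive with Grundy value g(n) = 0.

0, 1, 2, 3, 4, 5, 13, 14, 15, 16

Compute g(0), g(1), … for moves {6, 7}:
k:     0  1  2  3  4  5  6  7  8  9 10 11 12 13 14 15 16
g(k):  0  0  0  0  0  0  1  1  1  1  1  1  2  0  0  0  0
The P-positions (g = 0) in 0..16 are 0, 1, 2, 3, 4, 5, 13, 14, 15, 16.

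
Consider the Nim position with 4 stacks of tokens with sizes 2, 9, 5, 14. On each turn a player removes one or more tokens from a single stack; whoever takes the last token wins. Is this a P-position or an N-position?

P-position

Nim-sum: 2 XOR 9 XOR 5 XOR 14 = 0.
The nim-sum is 0, so this is a P-position: the player to move is in a losing position under optimal play.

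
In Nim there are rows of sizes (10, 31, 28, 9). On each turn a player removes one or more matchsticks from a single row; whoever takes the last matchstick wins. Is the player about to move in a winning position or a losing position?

Write each in binary and XOR column by column:
  01010  (10)
  11111  (31)
  11100  (28)
  01001  (9)
  -----
  00000  (0)
The nim-sum is 0, so this is a P-position: the player to move is in a losing position under optimal play.

Losing position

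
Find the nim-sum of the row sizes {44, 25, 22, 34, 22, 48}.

Nim-sum: 44 XOR 25 XOR 22 XOR 34 XOR 22 XOR 48 = 39.

39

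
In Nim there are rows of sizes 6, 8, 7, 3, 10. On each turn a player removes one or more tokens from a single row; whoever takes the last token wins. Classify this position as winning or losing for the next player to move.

Compute the nim-sum pairwise:
6 ^ 8 = 14
14 ^ 7 = 9
9 ^ 3 = 10
10 ^ 10 = 0
The nim-sum is 0, so this is a P-position: the player to move is in a losing position under optimal play.

Losing position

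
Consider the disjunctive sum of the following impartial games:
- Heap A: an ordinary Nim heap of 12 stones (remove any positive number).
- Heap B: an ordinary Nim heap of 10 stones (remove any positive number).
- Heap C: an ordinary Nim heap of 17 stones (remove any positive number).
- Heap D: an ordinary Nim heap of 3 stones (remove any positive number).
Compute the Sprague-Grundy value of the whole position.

Heap A is a plain Nim heap of size 12, so its Grundy value is 12.
Heap B is a plain Nim heap of size 10, so its Grundy value is 10.
Heap C is a plain Nim heap of size 17, so its Grundy value is 17.
Heap D is a plain Nim heap of size 3, so its Grundy value is 3.
By the Sprague-Grundy theorem, the Grundy value of a sum of independent games is the XOR of the component values.
Combined value = 12 ⊕ 10 ⊕ 17 ⊕ 3 = 20.

20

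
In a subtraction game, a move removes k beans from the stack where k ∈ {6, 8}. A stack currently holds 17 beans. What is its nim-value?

Compute g(0), g(1), … for moves {6, 8}:
k:     0  1  2  3  4  5  6  7  8  9 10 11 12 13 14 15 16 17
g(k):  0  0  0  0  0  0  1  1  1  1  1  1  2  2  0  0  0  0
So g(17) = 0.

0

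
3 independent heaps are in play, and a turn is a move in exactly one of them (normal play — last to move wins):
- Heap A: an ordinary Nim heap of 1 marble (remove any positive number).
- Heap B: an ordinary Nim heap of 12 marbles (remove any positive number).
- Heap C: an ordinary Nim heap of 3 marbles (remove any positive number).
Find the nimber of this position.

14

Heap A is a plain Nim heap of size 1, so its Grundy value is 1.
Heap B is a plain Nim heap of size 12, so its Grundy value is 12.
Heap C is a plain Nim heap of size 3, so its Grundy value is 3.
By the Sprague-Grundy theorem, the Grundy value of a sum of independent games is the XOR of the component values.
Combined value = 1 ⊕ 12 ⊕ 3 = 14.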